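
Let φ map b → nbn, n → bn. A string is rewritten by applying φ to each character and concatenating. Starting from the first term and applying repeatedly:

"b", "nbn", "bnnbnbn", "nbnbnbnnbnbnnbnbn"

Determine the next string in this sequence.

Rewriting the 17 symbols of nbnbnbnnbnbnnbnbn one by one yields bn nbn bn nbn bn nbn bn bn nbn bn nbn bn bn nbn bn nbn bn; concatenated:

bnnbnbnnbnbnnbnbnbnnbnbnnbnbnbnnbnbnnbnbn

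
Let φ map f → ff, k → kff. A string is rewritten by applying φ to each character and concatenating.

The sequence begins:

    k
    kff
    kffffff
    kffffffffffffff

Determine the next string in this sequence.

Rewriting the 15 symbols of kffffffffffffff one by one yields kff ff ff ff ff ff ff ff ff ff ff ff ff ff ff; concatenated:

kffffffffffffffffffffffffffffff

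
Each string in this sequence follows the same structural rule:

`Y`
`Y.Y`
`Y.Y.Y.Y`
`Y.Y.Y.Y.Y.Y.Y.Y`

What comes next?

Each string is two copies of the previous one joined by '.'.
Doubling Y.Y.Y.Y.Y.Y.Y.Y with '.' between the halves:

Y.Y.Y.Y.Y.Y.Y.Y.Y.Y.Y.Y.Y.Y.Y.Y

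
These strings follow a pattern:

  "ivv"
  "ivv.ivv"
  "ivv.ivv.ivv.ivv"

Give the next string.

Every step duplicates the string with '.' between the halves.
So the next term is two copies of ivv.ivv.ivv.ivv with '.' between the halves.

ivv.ivv.ivv.ivv.ivv.ivv.ivv.ivv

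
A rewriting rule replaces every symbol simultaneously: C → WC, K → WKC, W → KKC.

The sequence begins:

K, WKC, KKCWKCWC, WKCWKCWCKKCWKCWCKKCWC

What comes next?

KKCWKCWCKKCWKCWCKKCWCWKCWKCWCKKCWKCWCKKCWCWKCWKCWCKKCWC

Replace each of the 21 characters of WKCWKCWCKKCWKCWCKKCWC in place — KKC WKC WC KKC WKC WC KKC WC WKC WKC WC KKC WKC WC KKC WC WKC WKC WC KKC WC — and concatenate.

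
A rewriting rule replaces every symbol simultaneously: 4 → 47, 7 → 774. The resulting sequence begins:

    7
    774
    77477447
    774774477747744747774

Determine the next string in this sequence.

Replace each of the 21 characters of 774774477747744747774 in place — 774 774 47 774 774 47 47 774 774 774 47 774 774 47 47 774 47 774 774 774 47 — and concatenate.

7747744777477447477747747744777477447477744777477477447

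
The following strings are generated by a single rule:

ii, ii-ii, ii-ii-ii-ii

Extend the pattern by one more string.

Every step duplicates the string with '-' between the halves.
Doubling ii-ii-ii-ii with '-' between the halves:

ii-ii-ii-ii-ii-ii-ii-ii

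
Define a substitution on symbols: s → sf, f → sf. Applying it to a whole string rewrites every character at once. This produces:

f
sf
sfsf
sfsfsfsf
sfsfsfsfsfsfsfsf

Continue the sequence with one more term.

Applying the rule to each of the 16 symbols of sfsfsfsfsfsfsfsf gives the pieces sf sf sf sf sf sf sf sf sf sf sf sf sf sf sf sf, which concatenate to the answer.

sfsfsfsfsfsfsfsfsfsfsfsfsfsfsfsf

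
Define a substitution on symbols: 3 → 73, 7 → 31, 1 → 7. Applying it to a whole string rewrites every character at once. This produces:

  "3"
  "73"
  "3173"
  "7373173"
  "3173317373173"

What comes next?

Applying the rule to each of the 13 symbols of 3173317373173 gives the pieces 73 7 31 73 73 7 31 73 31 73 7 31 73, which concatenate to the answer.

73731737373173317373173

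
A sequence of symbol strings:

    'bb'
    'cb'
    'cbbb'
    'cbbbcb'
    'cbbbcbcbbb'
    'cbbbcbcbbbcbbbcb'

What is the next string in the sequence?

Each term (from the third on) is the previous term followed by the one before it: term 3 = cb·bb = cbbb.
The next term joins cbbbcbcbbbcbbbcb and cbbbcbcbbb.

cbbbcbcbbbcbbbcbcbbbcbcbbb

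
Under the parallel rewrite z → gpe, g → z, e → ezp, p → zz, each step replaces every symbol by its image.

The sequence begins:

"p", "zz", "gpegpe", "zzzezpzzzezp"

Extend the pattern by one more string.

Apply φ to zzzezpzzzezp symbol by symbol: z→gpe, z→gpe, z→gpe, e→ezp, z→gpe, p→zz, z→gpe, z→gpe, z→gpe, e→ezp, z→gpe, p→zz; joined: gpe gpe gpe ezp gpe zz gpe gpe gpe ezp gpe zz.

gpegpegpeezpgpezzgpegpegpeezpgpezz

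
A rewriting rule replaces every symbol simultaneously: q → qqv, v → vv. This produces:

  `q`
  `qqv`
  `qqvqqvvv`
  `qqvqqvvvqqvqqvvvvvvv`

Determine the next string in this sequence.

qqvqqvvvqqvqqvvvvvvvqqvqqvvvqqvqqvvvvvvvvvvvvvvv

Applying the rule to each of the 20 symbols of qqvqqvvvqqvqqvvvvvvv gives the pieces qqv qqv vv qqv qqv vv vv vv qqv qqv vv qqv qqv vv vv vv vv vv vv vv, which concatenate to the answer.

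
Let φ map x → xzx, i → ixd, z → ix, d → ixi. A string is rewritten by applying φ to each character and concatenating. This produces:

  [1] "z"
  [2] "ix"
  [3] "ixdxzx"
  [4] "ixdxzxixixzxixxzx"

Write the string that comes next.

ixdxzxixixzxixxzxixdxzxixdxzxixxzxixdxzxxzxixxzx

Replace each of the 17 characters of ixdxzxixixzxixxzx in place — ixd xzx ixi xzx ix xzx ixd xzx ixd xzx ix xzx ixd xzx xzx ix xzx — and concatenate.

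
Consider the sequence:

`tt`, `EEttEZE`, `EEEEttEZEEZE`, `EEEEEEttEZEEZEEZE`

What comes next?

Every step adds EE to the front and EZE to the end of the previous string.
One more step from EEEEEEttEZEEZEEZE gives the answer.

EEEEEEEEttEZEEZEEZEEZE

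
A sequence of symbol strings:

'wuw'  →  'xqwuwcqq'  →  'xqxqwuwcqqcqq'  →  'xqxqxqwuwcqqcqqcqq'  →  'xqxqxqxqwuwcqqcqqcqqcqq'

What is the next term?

Each term wraps the previous one in xq on the left and cqq on the right.
One more step from xqxqxqxqwuwcqqcqqcqqcqq gives the answer.

xqxqxqxqxqwuwcqqcqqcqqcqqcqq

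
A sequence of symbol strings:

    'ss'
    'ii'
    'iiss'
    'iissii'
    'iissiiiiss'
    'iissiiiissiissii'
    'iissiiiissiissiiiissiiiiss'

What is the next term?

Each term (from the third on) is the previous term followed by the one before it: term 3 = ii·ss = iiss.
Continuing: iissiiiissiissiiiissiiiiss · iissiiiissiissii gives term 8.

iissiiiissiissiiiissiiiissiissiiiissiissii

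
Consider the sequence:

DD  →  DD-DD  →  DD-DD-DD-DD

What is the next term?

DD-DD-DD-DD-DD-DD-DD-DD

s(k+1) = s(k)·-·s(k) — each term doubles the last with '-' between the halves.
So the next term is two copies of DD-DD-DD-DD with '-' between the halves.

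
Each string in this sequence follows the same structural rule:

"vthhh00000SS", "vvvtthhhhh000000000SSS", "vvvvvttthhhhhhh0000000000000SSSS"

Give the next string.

Reading off run lengths: v runs 1, 3, 5; t runs 1, 2, 3; h runs 3, 5, 7; 0 runs 5, 9, 13; S runs 2, 3, 4 — each is linear in n (n = 1, 2, …).
Setting n = 4 gives 7, 4, 9, 17, 5 characters in each block.

vvvvvvvtttthhhhhhhhh00000000000000000SSSSS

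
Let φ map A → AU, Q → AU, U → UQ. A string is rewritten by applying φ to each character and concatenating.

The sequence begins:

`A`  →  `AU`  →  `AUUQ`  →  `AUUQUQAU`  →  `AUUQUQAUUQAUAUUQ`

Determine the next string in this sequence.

AUUQUQAUUQAUAUUQUQAUAUUQAUUQUQAU

Replace each of the 16 characters of AUUQUQAUUQAUAUUQ in place — AU UQ UQ AU UQ AU AU UQ UQ AU AU UQ AU UQ UQ AU — and concatenate.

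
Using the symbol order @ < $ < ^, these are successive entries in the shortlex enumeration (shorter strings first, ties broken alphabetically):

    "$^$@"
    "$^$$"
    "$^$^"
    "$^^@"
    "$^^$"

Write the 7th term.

^@@@

Advancing 2 positions from $^^$ through $^^$ → $^^^ reaches term 7.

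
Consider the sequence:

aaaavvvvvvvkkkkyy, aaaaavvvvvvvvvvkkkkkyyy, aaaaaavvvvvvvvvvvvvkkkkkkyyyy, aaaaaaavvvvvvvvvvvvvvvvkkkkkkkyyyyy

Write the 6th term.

Each string has the form a^{n+2} v^{3n+1} k^{n+2} y^{n}, where the shown terms are n = 2, 3, 4, 5.
At n = 7 the blocks have lengths 9, 22, 9, 7.

aaaaaaaaavvvvvvvvvvvvvvvvvvvvvvkkkkkkkkkyyyyyyy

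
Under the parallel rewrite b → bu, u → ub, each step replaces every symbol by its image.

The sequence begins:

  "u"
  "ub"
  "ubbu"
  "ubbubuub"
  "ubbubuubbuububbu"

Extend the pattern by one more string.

Applying the rule to each of the 16 symbols of ubbubuubbuububbu gives the pieces ub bu bu ub bu ub ub bu bu ub ub bu ub bu bu ub, which concatenate to the answer.

ubbubuubbuububbubuububbuubbubuub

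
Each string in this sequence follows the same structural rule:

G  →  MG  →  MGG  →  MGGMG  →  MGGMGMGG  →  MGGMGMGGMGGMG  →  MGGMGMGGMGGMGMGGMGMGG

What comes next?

Each term (from the third on) is the previous term followed by the one before it: term 3 = MG·G = MGG.
The next term joins MGGMGMGGMGGMGMGGMGMGG and MGGMGMGGMGGMG.

MGGMGMGGMGGMGMGGMGMGGMGGMGMGGMGGMG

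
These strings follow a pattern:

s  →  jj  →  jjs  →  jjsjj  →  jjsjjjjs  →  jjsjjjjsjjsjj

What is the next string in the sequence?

This is a Fibonacci-style word recurrence s(k) = s(k−1)·s(k−2): e.g. jj·s = jjs.
The next term joins jjsjjjjsjjsjj and jjsjjjjs.

jjsjjjjsjjsjjjjsjjjjs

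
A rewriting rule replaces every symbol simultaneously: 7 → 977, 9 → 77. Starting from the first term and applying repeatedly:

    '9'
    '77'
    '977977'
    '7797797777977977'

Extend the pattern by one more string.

Replace each of the 16 characters of 7797797777977977 in place — 977 977 77 977 977 77 977 977 977 977 77 977 977 77 977 977 — and concatenate.

97797777977977779779779779777797797777977977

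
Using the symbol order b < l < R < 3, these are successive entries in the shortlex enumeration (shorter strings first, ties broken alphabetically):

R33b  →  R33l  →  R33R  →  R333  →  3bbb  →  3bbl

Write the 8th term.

3bb3

Stepping forward 2 times from 3bbl: 3bbl → 3bbR, then the target.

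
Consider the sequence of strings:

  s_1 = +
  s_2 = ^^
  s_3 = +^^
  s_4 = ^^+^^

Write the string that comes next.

+^^^^+^^

This is a Fibonacci-style word recurrence s(k) = s(k−2)·s(k−1): e.g. +·^^ = +^^.
Continuing: +^^ · ^^+^^ gives term 5.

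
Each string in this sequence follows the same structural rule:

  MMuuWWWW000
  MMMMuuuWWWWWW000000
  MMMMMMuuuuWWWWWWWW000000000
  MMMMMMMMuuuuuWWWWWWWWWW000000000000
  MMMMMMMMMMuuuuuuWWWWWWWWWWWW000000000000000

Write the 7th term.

Reading off run lengths: M runs 2, 4, 6, 8, 10; u runs 2, 3, 4, 5, 6; W runs 4, 6, 8, 10, 12; 0 runs 3, 6, 9, 12, 15 — each is linear in n (n = 1, 2, …).
For term 7, n = 7, so the run lengths are 14, 8, 16, 21.

MMMMMMMMMMMMMMuuuuuuuuWWWWWWWWWWWWWWWW000000000000000000000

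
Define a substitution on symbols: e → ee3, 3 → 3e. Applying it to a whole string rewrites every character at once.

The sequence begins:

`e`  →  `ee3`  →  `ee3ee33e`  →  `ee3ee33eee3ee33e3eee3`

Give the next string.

Replace each of the 21 characters of ee3ee33eee3ee33e3eee3 in place — ee3 ee3 3e ee3 ee3 3e 3e ee3 ee3 ee3 3e ee3 ee3 3e 3e ee3 3e ee3 ee3 ee3 3e — and concatenate.

ee3ee33eee3ee33e3eee3ee3ee33eee3ee33e3eee33eee3ee3ee33e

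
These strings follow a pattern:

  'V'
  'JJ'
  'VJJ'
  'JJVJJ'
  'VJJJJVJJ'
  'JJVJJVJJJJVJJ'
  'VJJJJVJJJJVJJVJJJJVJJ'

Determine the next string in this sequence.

Each term (from the third on) is the two preceding terms concatenated in order: term 3 = V·JJ = VJJ.
Continuing: JJVJJVJJJJVJJ · VJJJJVJJJJVJJVJJJJVJJ gives term 8.

JJVJJVJJJJVJJVJJJJVJJJJVJJVJJJJVJJ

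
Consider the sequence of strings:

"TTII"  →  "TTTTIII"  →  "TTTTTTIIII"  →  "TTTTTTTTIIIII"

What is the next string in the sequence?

The n-th term is 2n T's then n+1 I's (n = 1, 2, …).
Setting n = 5 gives 10, 6 characters in each block.

TTTTTTTTTTIIIIII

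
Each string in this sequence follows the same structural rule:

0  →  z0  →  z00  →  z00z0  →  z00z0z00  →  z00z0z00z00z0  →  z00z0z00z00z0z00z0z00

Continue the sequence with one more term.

From term 3 onward, concatenate the last term with the second-to-last: z0·0 = z00, z00·z0 = z00z0, …
Continuing: z00z0z00z00z0z00z0z00 · z00z0z00z00z0 gives term 8.

z00z0z00z00z0z00z0z00z00z0z00z00z0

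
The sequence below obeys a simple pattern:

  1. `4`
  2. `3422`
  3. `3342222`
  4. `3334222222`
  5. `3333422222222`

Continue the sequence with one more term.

3333342222222222

Each term wraps the previous one in 3 on the left and 22 on the right.
So the next term is 3·3333422222222·22.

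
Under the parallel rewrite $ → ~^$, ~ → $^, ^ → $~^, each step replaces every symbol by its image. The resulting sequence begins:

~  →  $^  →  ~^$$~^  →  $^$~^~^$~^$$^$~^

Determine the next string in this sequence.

~^$$~^~^$$^$~^$^$~^~^$$^$~^~^$~^$$~^~^$$^$~^

φ($^$~^~^$~^$$^$~^) expands symbol-by-symbol to ~^$ $~^ ~^$ $^ $~^ $^ $~^ ~^$ $^ $~^ ~^$ ~^$ $~^ ~^$ $^ $~^; joining the 16 pieces gives the next term.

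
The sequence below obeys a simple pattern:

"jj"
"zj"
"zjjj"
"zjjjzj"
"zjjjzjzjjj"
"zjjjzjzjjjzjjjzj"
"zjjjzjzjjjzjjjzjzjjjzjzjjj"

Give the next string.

Each term (from the third on) is the previous term followed by the one before it: term 3 = zj·jj = zjjj.
The next term joins zjjjzjzjjjzjjjzjzjjjzjzjjj and zjjjzjzjjjzjjjzj.

zjjjzjzjjjzjjjzjzjjjzjzjjjzjjjzjzjjjzjjjzj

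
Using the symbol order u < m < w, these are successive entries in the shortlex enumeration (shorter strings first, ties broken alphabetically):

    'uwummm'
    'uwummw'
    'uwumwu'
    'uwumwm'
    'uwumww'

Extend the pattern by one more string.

uwuwuu

Find the rightmost character of uwumww below w, bump it to the next letter, and reset everything to its right to u.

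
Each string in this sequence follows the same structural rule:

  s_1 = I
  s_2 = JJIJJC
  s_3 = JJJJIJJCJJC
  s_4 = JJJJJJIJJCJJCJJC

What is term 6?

JJJJJJJJJJIJJCJJCJJCJJCJJC

Every step adds JJ to the front and JJC to the end of the previous string.
From JJJJJJIJJCJJCJJC, 2 further steps: JJJJJJIJJCJJCJJC → JJJJJJJJIJJCJJCJJCJJC → (answer).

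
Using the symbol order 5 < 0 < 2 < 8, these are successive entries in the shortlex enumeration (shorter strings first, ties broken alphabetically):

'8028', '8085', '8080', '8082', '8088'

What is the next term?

Find the rightmost character of 8088 below 8, bump it to the next letter, and reset everything to its right to 5.

8255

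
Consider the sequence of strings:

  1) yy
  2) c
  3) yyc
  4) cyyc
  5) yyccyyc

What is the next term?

cyycyyccyyc

Each term (from the third on) is the two preceding terms concatenated in order: term 3 = yy·c = yyc.
The next term joins cyyc and yyccyyc.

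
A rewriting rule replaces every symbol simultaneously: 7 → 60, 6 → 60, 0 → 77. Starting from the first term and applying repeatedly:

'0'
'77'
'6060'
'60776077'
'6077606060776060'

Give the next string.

φ(6077606060776060) expands symbol-by-symbol to 60 77 60 60 60 77 60 77 60 77 60 60 60 77 60 77; joining the 16 pieces gives the next term.

60776060607760776077606060776077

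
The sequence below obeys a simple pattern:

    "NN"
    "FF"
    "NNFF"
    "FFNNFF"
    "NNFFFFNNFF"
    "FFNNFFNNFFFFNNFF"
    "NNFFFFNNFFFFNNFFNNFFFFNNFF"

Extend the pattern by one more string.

This is a Fibonacci-style word recurrence s(k) = s(k−2)·s(k−1): e.g. NN·FF = NNFF.
Continuing: FFNNFFNNFFFFNNFF · NNFFFFNNFFFFNNFFNNFFFFNNFF gives term 8.

FFNNFFNNFFFFNNFFNNFFFFNNFFFFNNFFNNFFFFNNFF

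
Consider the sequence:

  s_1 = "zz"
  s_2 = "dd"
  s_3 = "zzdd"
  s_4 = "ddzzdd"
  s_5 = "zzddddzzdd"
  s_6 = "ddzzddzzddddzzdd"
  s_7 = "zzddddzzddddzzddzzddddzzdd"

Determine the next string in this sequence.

This is a Fibonacci-style word recurrence s(k) = s(k−2)·s(k−1): e.g. zz·dd = zzdd.
Continuing: ddzzddzzddddzzdd · zzddddzzddddzzddzzddddzzdd gives term 8.

ddzzddzzddddzzddzzddddzzddddzzddzzddddzzdd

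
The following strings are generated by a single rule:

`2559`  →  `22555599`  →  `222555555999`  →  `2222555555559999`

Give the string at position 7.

2222222555555555555559999999

Term n consists of n 2's, followed by 2n 5's, followed by n 9's (n = 1, 2, …).
For term 7, n = 7, so the run lengths are 7, 14, 7.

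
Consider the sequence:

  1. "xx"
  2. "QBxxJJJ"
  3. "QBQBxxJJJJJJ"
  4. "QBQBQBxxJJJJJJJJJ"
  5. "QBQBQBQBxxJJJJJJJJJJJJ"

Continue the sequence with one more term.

Each term wraps the previous one in QB on the left and JJJ on the right.
One more step from QBQBQBQBxxJJJJJJJJJJJJ gives the answer.

QBQBQBQBQBxxJJJJJJJJJJJJJJJ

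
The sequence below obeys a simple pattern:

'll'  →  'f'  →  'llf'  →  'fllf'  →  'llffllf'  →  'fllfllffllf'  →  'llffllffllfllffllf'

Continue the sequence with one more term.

Each term (from the third on) is the two preceding terms concatenated in order: term 3 = ll·f = llf.
Continuing: fllfllffllf · llffllffllfllffllf gives term 8.

fllfllffllfllffllffllfllffllf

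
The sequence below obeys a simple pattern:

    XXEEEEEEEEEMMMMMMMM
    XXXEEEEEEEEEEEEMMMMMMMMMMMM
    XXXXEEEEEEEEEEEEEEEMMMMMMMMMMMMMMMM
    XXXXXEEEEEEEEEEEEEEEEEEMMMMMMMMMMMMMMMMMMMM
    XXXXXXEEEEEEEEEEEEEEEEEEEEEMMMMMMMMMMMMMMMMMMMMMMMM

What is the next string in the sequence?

XXXXXXXEEEEEEEEEEEEEEEEEEEEEEEEMMMMMMMMMMMMMMMMMMMMMMMMMMMM

Reading off run lengths: X runs 2, 3, 4, 5, 6; E runs 9, 12, 15, 18, 21; M runs 8, 12, 16, 20, 24 — each is linear in n, where the shown terms are n = 2, 3, 4, 5, 6.
Setting n = 7 gives 7, 24, 28 characters in each block.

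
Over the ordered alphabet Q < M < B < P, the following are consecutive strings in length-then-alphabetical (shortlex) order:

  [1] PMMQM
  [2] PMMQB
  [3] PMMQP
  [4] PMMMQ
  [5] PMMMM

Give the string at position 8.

PMMBQ

Advancing 3 positions from PMMMM through PMMMM → PMMMB → PMMMP reaches term 8.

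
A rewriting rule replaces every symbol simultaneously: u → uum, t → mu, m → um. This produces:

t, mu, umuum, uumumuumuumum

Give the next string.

Rewriting the 13 symbols of uumumuumuumum one by one yields uum uum um uum um uum uum um uum uum um uum um; concatenated:

uumuumumuumumuumuumumuumuumumuumum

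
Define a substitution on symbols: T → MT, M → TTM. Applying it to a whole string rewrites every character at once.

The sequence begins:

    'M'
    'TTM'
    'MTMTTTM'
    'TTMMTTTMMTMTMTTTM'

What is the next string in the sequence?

MTMTTTMTTMMTMTMTTTMTTMMTTTMMTTTMMTMTMTTTM

Replace each of the 17 characters of TTMMTTTMMTMTMTTTM in place — MT MT TTM TTM MT MT MT TTM TTM MT TTM MT TTM MT MT MT TTM — and concatenate.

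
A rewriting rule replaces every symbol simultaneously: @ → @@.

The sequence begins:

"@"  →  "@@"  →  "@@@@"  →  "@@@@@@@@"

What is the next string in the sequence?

@@@@@@@@@@@@@@@@

Expanding @@@@@@@@: @→@@, @→@@, @→@@, @→@@, @→@@, @→@@, @→@@, @→@@. Concatenated: @@ @@ @@ @@ @@ @@ @@ @@.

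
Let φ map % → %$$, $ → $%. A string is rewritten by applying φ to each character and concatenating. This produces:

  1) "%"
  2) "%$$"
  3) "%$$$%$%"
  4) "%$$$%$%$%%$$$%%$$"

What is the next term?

%$$$%$%$%%$$$%%$$$%%$$%$$$%$%$%%$$%$$$%$%

φ(%$$$%$%$%%$$$%%$$) expands symbol-by-symbol to %$$ $% $% $% %$$ $% %$$ $% %$$ %$$ $% $% $% %$$ %$$ $% $%; joining the 17 pieces gives the next term.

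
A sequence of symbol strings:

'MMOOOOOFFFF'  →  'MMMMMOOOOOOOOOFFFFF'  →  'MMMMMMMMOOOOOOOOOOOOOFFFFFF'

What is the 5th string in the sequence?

MMMMMMMMMMMMMMOOOOOOOOOOOOOOOOOOOOOFFFFFFFF

Each string has the form M^{3n-1} O^{4n+1} F^{n+3} (n = 1, 2, …).
For term 5, n = 5, so the run lengths are 14, 21, 8.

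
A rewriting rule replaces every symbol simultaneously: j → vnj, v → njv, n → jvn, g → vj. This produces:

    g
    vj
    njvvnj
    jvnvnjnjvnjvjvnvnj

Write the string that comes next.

vnjnjvjvnnjvjvnvnjjvnvnjnjvjvnvnjnjvvnjnjvjvnnjvjvnvnj

Replace each of the 18 characters of jvnvnjnjvnjvjvnvnj in place — vnj njv jvn njv jvn vnj jvn vnj njv jvn vnj njv vnj njv jvn njv jvn vnj — and concatenate.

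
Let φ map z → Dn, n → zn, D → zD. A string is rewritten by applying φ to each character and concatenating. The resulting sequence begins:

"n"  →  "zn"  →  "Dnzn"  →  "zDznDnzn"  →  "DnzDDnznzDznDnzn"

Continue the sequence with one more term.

φ(DnzDDnznzDznDnzn) expands symbol-by-symbol to zD zn Dn zD zD zn Dn zn Dn zD Dn zn zD zn Dn zn; joining the 16 pieces gives the next term.

zDznDnzDzDznDnznDnzDDnznzDznDnzn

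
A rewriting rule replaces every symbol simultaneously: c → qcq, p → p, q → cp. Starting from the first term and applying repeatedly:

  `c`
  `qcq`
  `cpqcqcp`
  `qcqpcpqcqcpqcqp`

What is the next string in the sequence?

Replace each of the 15 characters of qcqpcpqcqcpqcqp in place — cp qcq cp p qcq p cp qcq cp qcq p cp qcq cp p — and concatenate.

cpqcqcppqcqpcpqcqcpqcqpcpqcqcpp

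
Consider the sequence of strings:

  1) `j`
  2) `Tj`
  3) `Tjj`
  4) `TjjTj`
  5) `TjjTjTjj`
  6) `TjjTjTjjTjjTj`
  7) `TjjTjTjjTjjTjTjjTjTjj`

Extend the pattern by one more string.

From term 3 onward, concatenate the last term with the second-to-last: Tj·j = Tjj, Tjj·Tj = TjjTj, …
The next term joins TjjTjTjjTjjTjTjjTjTjj and TjjTjTjjTjjTj.

TjjTjTjjTjjTjTjjTjTjjTjjTjTjjTjjTj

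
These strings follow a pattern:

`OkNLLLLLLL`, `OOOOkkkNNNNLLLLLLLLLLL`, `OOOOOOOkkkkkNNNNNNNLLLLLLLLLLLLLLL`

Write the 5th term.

Reading off run lengths: O runs 1, 4, 7; k runs 1, 3, 5; N runs 1, 4, 7; L runs 7, 11, 15 — each is linear in n (n = 1, 2, …).
At n = 5 the blocks have lengths 13, 9, 13, 23.

OOOOOOOOOOOOOkkkkkkkkkNNNNNNNNNNNNNLLLLLLLLLLLLLLLLLLLLLLL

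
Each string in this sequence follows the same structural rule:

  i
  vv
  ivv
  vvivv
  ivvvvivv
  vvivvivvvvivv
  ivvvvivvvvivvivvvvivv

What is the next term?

vvivvivvvvivvivvvvivvvvivvivvvvivv

This is a Fibonacci-style word recurrence s(k) = s(k−2)·s(k−1): e.g. i·vv = ivv.
Continuing: vvivvivvvvivv · ivvvvivvvvivvivvvvivv gives term 8.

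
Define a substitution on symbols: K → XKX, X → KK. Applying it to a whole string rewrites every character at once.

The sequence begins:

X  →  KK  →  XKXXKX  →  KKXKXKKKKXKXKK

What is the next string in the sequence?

φ(KKXKXKKKKXKXKK) expands symbol-by-symbol to XKX XKX KK XKX KK XKX XKX XKX XKX KK XKX KK XKX XKX; joining the 14 pieces gives the next term.

XKXXKXKKXKXKKXKXXKXXKXXKXKKXKXKKXKXXKX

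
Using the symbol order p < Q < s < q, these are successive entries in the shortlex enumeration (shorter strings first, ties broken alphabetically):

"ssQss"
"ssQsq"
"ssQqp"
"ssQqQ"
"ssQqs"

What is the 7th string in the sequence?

ssspp

Stepping forward 2 times from ssQqs: ssQqs → ssQqq, then the target.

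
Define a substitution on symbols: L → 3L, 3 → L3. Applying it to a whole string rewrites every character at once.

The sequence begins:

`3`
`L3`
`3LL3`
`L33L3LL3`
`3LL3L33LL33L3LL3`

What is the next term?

φ(3LL3L33LL33L3LL3) expands symbol-by-symbol to L3 3L 3L L3 3L L3 L3 3L 3L L3 L3 3L L3 3L 3L L3; joining the 16 pieces gives the next term.

L33L3LL33LL3L33L3LL3L33LL33L3LL3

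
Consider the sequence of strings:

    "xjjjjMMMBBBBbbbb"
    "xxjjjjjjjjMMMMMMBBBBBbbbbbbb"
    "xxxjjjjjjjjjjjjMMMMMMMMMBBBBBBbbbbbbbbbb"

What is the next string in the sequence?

xxxxjjjjjjjjjjjjjjjjMMMMMMMMMMMMBBBBBBBbbbbbbbbbbbbb

Term n consists of n x's, followed by 4n j's, followed by 3n M's, followed by n+3 B's, followed by 3n+1 b's (n = 1, 2, …).
At n = 4 the blocks have lengths 4, 16, 12, 7, 13.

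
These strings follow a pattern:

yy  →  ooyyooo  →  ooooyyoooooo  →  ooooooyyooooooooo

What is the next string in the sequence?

s(k+1) = oo·s(k)·ooo, so each term gains oo as a prefix and ooo as a suffix.
Applying this once more to ooooooyyooooooooo:

ooooooooyyoooooooooooo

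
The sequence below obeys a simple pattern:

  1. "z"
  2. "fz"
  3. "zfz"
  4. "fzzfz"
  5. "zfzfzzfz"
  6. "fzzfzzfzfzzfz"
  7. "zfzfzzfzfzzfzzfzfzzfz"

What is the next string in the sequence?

This is a Fibonacci-style word recurrence s(k) = s(k−2)·s(k−1): e.g. z·fz = zfz.
The next term joins fzzfzzfzfzzfz and zfzfzzfzfzzfzzfzfzzfz.

fzzfzzfzfzzfzzfzfzzfzfzzfzzfzfzzfz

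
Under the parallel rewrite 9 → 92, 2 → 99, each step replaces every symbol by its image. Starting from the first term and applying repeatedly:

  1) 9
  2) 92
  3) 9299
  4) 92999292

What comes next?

Expanding 92999292: 9→92, 2→99, 9→92, 9→92, 9→92, 2→99, 9→92, 2→99. Concatenated: 92 99 92 92 92 99 92 99.

9299929292999299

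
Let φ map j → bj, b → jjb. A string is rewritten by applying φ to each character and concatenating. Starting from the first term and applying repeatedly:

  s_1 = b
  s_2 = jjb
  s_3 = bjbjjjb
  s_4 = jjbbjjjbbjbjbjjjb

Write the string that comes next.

bjbjjjbjjbbjbjbjjjbjjbbjjjbbjjjbbjbjbjjjb

φ(jjbbjjjbbjbjbjjjb) expands symbol-by-symbol to bj bj jjb jjb bj bj bj jjb jjb bj jjb bj jjb bj bj bj jjb; joining the 17 pieces gives the next term.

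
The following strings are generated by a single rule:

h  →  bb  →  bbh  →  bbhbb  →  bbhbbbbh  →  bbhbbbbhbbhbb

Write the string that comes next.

bbhbbbbhbbhbbbbhbbbbh

From term 3 onward, concatenate the last term with the second-to-last: bb·h = bbh, bbh·bb = bbhbb, …
The next term joins bbhbbbbhbbhbb and bbhbbbbh.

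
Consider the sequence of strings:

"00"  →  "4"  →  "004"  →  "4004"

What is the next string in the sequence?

0044004

From term 3 onward, concatenate the second-to-last term with the last: 00·4 = 004, 4·004 = 4004, …
The next term joins 004 and 4004.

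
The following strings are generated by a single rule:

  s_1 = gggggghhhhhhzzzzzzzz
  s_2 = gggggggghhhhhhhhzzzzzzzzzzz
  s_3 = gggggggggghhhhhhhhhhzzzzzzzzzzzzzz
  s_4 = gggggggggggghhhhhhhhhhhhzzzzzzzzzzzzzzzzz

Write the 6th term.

The n-th term is 2n+2 g's then 2n+2 h's then 3n+2 z's, where the shown terms are n = 2, 3, 4, 5.
For term 6, n = 7, so the run lengths are 16, 16, 23.

gggggggggggggggghhhhhhhhhhhhhhhhzzzzzzzzzzzzzzzzzzzzzzz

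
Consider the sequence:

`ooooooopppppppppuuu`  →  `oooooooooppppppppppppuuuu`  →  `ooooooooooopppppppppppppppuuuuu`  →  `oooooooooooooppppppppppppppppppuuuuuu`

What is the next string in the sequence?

The n-th term is 2n+1 o's then 3n p's then n u's, where the shown terms are n = 3, 4, 5, 6.
For the next term, n = 7, so the run lengths are 15, 21, 7.

ooooooooooooooopppppppppppppppppppppuuuuuuu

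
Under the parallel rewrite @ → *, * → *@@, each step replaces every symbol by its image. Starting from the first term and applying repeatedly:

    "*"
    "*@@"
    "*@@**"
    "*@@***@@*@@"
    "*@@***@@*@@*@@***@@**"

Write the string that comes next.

*@@***@@*@@*@@***@@***@@***@@*@@*@@***@@*@@

Replace each of the 21 characters of *@@***@@*@@*@@***@@** in place — *@@ * * *@@ *@@ *@@ * * *@@ * * *@@ * * *@@ *@@ *@@ * * *@@ *@@ — and concatenate.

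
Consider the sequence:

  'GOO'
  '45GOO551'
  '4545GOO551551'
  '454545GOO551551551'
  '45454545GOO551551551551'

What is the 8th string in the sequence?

45454545454545GOO551551551551551551551

Every step adds 45 to the front and 551 to the end of the previous string.
From 45454545GOO551551551551, 3 further steps: 45454545GOO551551551551 → 4545454545GOO551551551551551 → 454545454545GOO551551551551551551 → (answer).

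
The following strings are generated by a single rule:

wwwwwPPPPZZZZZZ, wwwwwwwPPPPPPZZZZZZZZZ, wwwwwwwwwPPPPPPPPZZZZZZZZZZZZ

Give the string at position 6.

Term n consists of 2n+1 w's, followed by 2n P's, followed by 3n Z's, where the shown terms are n = 2, 3, 4.
Setting n = 7 gives 15, 14, 21 characters in each block.

wwwwwwwwwwwwwwwPPPPPPPPPPPPPPZZZZZZZZZZZZZZZZZZZZZ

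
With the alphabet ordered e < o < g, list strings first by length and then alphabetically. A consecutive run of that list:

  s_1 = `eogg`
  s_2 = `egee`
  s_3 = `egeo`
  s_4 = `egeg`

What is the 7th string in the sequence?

egog

Advancing 3 positions from egeg through egeg → egoe → egoo reaches term 7.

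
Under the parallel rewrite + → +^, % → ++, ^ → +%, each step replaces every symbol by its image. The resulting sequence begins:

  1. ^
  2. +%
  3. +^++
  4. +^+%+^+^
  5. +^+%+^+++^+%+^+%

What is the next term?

+^+%+^+++^+%+^+^+^+%+^+++^+%+^++

Replace each of the 16 characters of +^+%+^+++^+%+^+% in place — +^ +% +^ ++ +^ +% +^ +^ +^ +% +^ ++ +^ +% +^ ++ — and concatenate.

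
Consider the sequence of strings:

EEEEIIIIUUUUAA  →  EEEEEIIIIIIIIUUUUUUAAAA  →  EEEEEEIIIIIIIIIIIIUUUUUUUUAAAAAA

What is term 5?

EEEEEEEEIIIIIIIIIIIIIIIIIIIIUUUUUUUUUUUUAAAAAAAAAA

Term n consists of n+3 E's, followed by 4n I's, followed by 2n+2 U's, followed by 2n A's (n = 1, 2, …).
Setting n = 5 gives 8, 20, 12, 10 characters in each block.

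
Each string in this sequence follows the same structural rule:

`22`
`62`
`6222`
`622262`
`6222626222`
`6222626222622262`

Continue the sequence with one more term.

62226262226222626222626222

This is a Fibonacci-style word recurrence s(k) = s(k−1)·s(k−2): e.g. 62·22 = 6222.
Continuing: 6222626222622262 · 6222626222 gives term 7.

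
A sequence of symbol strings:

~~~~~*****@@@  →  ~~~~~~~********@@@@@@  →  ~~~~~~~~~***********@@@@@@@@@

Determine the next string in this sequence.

Reading off run lengths: ~ runs 5, 7, 9; * runs 5, 8, 11; @ runs 3, 6, 9 — each is linear in n (n = 1, 2, …).
For the next term, n = 4, so the run lengths are 11, 14, 12.

~~~~~~~~~~~**************@@@@@@@@@@@@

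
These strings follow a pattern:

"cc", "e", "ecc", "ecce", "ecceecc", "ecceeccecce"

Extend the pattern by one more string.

From term 3 onward, concatenate the last term with the second-to-last: e·cc = ecc, ecc·e = ecce, …
The next term joins ecceeccecce and ecceecc.

ecceeccecceecceecc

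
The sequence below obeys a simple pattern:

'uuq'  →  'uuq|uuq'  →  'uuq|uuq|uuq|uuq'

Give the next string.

Every step duplicates the string with '|' between the halves.
So the next term is two copies of uuq|uuq|uuq|uuq with '|' between the halves.

uuq|uuq|uuq|uuq|uuq|uuq|uuq|uuq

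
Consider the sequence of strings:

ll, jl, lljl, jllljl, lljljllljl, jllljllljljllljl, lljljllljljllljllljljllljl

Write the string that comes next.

Each term (from the third on) is the two preceding terms concatenated in order: term 3 = ll·jl = lljl.
The next term joins jllljllljljllljl and lljljllljljllljllljljllljl.

jllljllljljllljllljljllljljllljllljljllljl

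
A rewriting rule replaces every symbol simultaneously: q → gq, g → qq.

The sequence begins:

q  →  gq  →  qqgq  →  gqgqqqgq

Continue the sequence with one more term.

Apply φ to gqgqqqgq symbol by symbol: g→qq, q→gq, g→qq, q→gq, q→gq, q→gq, g→qq, q→gq; joined: qq gq qq gq gq gq qq gq.

qqgqqqgqgqgqqqgq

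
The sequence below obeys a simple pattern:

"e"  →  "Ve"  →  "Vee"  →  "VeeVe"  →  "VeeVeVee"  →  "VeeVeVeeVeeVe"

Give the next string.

Each term (from the third on) is the previous term followed by the one before it: term 3 = Ve·e = Vee.
The next term joins VeeVeVeeVeeVe and VeeVeVee.

VeeVeVeeVeeVeVeeVeVee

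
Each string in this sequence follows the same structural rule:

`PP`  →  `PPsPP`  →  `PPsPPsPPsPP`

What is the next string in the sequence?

Each string is two copies of the previous one joined by 's'.
Doubling PPsPPsPPsPP with 's' between the halves:

PPsPPsPPsPPsPPsPPsPPsPP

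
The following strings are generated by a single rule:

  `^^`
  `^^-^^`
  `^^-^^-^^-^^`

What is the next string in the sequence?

s(k+1) = s(k)·-·s(k) — each term doubles the last with '-' between the halves.
One more doubling of ^^-^^-^^-^^ gives the answer.

^^-^^-^^-^^-^^-^^-^^-^^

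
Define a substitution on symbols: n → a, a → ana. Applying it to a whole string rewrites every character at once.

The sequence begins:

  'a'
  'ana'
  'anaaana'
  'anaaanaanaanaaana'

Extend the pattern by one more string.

Rewriting the 17 symbols of anaaanaanaanaaana one by one yields ana a ana ana ana a ana ana a ana ana a ana ana ana a ana; concatenated:

anaaanaanaanaaanaanaaanaanaaanaanaanaaana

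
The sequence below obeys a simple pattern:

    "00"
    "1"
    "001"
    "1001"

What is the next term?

0011001

This is a Fibonacci-style word recurrence s(k) = s(k−2)·s(k−1): e.g. 00·1 = 001.
Continuing: 001 · 1001 gives term 5.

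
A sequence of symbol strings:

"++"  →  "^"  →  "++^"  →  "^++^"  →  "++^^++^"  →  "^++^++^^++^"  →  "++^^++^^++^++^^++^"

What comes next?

^++^++^^++^++^^++^^++^++^^++^

From term 3 onward, concatenate the second-to-last term with the last: ++·^ = ++^, ^·++^ = ^++^, …
The next term joins ^++^++^^++^ and ++^^++^^++^++^^++^.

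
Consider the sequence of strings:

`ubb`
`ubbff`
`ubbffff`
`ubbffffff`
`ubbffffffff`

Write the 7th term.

ubbffffffffffff

Every step adds ff to the end: s(k+1) = s(k)·ff.
From ubbffffffff, 2 further steps: ubbffffffff → ubbffffffffff → (answer).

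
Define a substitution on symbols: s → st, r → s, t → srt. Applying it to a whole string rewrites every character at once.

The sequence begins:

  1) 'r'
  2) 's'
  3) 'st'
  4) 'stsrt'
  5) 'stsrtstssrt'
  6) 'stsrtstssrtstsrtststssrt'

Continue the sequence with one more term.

stsrtstssrtstsrtststssrtstsrtstssrtstsrtstsrtststssrt

Replace each of the 24 characters of stsrtstssrtstsrtststssrt in place — st srt st s srt st srt st st s srt st srt st s srt st srt st srt st st s srt — and concatenate.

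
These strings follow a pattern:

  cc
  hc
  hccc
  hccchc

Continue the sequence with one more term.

hccchchccc

This is a Fibonacci-style word recurrence s(k) = s(k−1)·s(k−2): e.g. hc·cc = hccc.
So term 5 is hccchc·hccc.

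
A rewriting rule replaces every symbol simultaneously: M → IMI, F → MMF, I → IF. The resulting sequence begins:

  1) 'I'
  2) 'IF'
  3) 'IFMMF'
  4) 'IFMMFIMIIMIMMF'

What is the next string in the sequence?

IFMMFIMIIMIMMFIFIMIIFIFIMIIFIMIIMIMMF

Replace each of the 14 characters of IFMMFIMIIMIMMF in place — IF MMF IMI IMI MMF IF IMI IF IF IMI IF IMI IMI MMF — and concatenate.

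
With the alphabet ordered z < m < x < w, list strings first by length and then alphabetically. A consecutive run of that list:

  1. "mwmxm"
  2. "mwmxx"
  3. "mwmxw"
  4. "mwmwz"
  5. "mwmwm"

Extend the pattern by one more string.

The successor of mwmwm increments the rightmost position that isn't already w and resets every position after it to z.

mwmwx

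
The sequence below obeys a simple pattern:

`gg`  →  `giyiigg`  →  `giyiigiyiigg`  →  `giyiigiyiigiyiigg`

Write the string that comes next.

Every step adds giyii at the front: s(k+1) = giyii·s(k).
One more step from giyiigiyiigiyiigg gives the answer.

giyiigiyiigiyiigiyiigg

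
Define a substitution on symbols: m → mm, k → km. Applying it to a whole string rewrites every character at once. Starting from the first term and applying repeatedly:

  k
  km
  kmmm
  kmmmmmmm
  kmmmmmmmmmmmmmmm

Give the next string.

kmmmmmmmmmmmmmmmmmmmmmmmmmmmmmmm

Replace each of the 16 characters of kmmmmmmmmmmmmmmm in place — km mm mm mm mm mm mm mm mm mm mm mm mm mm mm mm — and concatenate.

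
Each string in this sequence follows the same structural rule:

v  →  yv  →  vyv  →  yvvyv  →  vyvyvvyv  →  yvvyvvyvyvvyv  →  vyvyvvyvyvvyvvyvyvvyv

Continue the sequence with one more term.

From term 3 onward, concatenate the second-to-last term with the last: v·yv = vyv, yv·vyv = yvvyv, …
The next term joins yvvyvvyvyvvyv and vyvyvvyvyvvyvvyvyvvyv.

yvvyvvyvyvvyvvyvyvvyvyvvyvvyvyvvyv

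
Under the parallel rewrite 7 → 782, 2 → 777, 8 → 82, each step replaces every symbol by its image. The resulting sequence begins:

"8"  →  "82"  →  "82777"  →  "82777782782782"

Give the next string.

82777782782782782827777828277778282777

Applying the rule to each of the 14 symbols of 82777782782782 gives the pieces 82 777 782 782 782 782 82 777 782 82 777 782 82 777, which concatenate to the answer.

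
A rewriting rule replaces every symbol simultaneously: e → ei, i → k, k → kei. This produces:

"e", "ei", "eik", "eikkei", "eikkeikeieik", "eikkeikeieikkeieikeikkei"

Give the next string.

Replace each of the 24 characters of eikkeikeieikkeieikeikkei in place — ei k kei kei ei k kei ei k ei k kei kei ei k ei k kei ei k kei kei ei k — and concatenate.

eikkeikeieikkeieikeikkeikeieikeikkeieikkeikeieik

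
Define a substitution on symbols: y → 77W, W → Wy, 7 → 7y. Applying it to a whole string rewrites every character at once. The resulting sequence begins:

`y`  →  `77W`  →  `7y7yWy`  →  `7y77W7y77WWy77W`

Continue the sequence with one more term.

7y77W7y7yWy7y77W7y7yWyWy77W7y7yWy

Replace each of the 15 characters of 7y77W7y77WWy77W in place — 7y 77W 7y 7y Wy 7y 77W 7y 7y Wy Wy 77W 7y 7y Wy — and concatenate.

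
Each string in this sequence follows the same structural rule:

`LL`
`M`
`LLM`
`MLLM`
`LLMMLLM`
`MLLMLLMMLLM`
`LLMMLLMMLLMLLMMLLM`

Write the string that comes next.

MLLMLLMMLLMLLMMLLMMLLMLLMMLLM

Each term (from the third on) is the two preceding terms concatenated in order: term 3 = LL·M = LLM.
Continuing: MLLMLLMMLLM · LLMMLLMMLLMLLMMLLM gives term 8.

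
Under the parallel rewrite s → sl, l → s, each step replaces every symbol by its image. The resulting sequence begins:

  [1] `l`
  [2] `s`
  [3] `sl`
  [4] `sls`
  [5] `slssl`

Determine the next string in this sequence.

Expanding slssl: s→sl, l→s, s→sl, s→sl, l→s. Concatenated: sl s sl sl s.

slsslsls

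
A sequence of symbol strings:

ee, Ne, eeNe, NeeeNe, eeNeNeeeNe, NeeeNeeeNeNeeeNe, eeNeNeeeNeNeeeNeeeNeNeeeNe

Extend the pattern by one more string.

NeeeNeeeNeNeeeNeeeNeNeeeNeNeeeNeeeNeNeeeNe

From term 3 onward, concatenate the second-to-last term with the last: ee·Ne = eeNe, Ne·eeNe = NeeeNe, …
So term 8 is NeeeNeeeNeNeeeNe·eeNeNeeeNeNeeeNeeeNeNeeeNe.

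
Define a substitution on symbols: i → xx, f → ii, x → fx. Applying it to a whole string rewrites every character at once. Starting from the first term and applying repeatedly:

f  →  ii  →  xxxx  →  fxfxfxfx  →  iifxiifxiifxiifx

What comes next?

xxxxiifxxxxxiifxxxxxiifxxxxxiifx

Replace each of the 16 characters of iifxiifxiifxiifx in place — xx xx ii fx xx xx ii fx xx xx ii fx xx xx ii fx — and concatenate.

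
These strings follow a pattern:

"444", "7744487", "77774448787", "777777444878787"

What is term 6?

77777777774448787878787

s(k+1) = 77·s(k)·87, so each term gains 77 as a prefix and 87 as a suffix.
From 777777444878787, 2 further steps: 777777444878787 → 7777777744487878787 → (answer).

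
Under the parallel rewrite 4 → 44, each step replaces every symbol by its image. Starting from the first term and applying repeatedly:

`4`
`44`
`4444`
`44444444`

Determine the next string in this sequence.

4444444444444444

Apply φ to 44444444 symbol by symbol: 4→44, 4→44, 4→44, 4→44, 4→44, 4→44, 4→44, 4→44; joined: 44 44 44 44 44 44 44 44.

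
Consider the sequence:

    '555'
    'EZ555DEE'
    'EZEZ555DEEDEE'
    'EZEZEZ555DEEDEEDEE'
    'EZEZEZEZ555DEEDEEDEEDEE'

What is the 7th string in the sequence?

Each term wraps the previous one in EZ on the left and DEE on the right.
From EZEZEZEZ555DEEDEEDEEDEE, 2 further steps: EZEZEZEZ555DEEDEEDEEDEE → EZEZEZEZEZ555DEEDEEDEEDEEDEE → (answer).

EZEZEZEZEZEZ555DEEDEEDEEDEEDEEDEE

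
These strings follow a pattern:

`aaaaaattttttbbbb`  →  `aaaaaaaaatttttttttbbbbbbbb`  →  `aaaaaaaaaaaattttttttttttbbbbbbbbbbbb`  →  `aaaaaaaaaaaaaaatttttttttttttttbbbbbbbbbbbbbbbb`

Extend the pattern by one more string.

Term n consists of 3n+3 a's, followed by 3n+3 t's, followed by 4n b's (n = 1, 2, …).
For the next term, n = 5, so the run lengths are 18, 18, 20.

aaaaaaaaaaaaaaaaaattttttttttttttttttbbbbbbbbbbbbbbbbbbbb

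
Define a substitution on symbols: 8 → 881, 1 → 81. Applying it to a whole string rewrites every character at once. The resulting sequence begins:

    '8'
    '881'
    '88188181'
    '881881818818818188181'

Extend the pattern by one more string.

Replace each of the 21 characters of 881881818818818188181 in place — 881 881 81 881 881 81 881 81 881 881 81 881 881 81 881 81 881 881 81 881 81 — and concatenate.

8818818188188181881818818818188188181881818818818188181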